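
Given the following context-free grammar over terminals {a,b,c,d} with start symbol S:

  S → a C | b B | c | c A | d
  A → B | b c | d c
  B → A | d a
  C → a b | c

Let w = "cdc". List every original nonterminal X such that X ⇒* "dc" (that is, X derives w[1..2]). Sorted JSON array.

CNF form of G:
  S -> T0 B | T1 A | T3 C | c | d
  A -> T0 T1 | T2 T1 | T2 T3
  B -> T0 T1 | T2 T1 | T2 T3
  C -> T3 T0 | c
  T0 -> b
  T1 -> c
  T2 -> d
  T3 -> a

CYK fill — only the sub-triangle for w[1..2]:
  T[1,1] 'd' = {S,T2}  orig:{S}
  T[2,2] 'c' = {C,S,T1}  orig:{C,S}
  T[1,2] 'dc' = {A,B}

Original NTs in T[1,2] deriving "dc": ["A", "B"]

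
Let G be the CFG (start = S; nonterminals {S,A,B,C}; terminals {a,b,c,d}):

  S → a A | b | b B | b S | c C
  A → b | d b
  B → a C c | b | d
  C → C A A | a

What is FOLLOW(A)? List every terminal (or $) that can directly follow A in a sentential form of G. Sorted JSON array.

Compute FIRST by fixpoint:
pass 1:
  A via A→b: +{b}
  A via A→d b: +{d}
  B via B→a C c: +{a}
  B via B→b: +{b}
  B via B→d: +{d}
  C via C→a: +{a}
  S via S→a A: +{a}
  S via S→b: +{b}
  S via S→c C: +{c}
  FIRST[S]={a,b,c}  FIRST[A]={b,d}  FIRST[B]={a,b,d}  FIRST[C]={a}
pass 2: (no change)
  FIRST[S]={a,b,c}  FIRST[A]={b,d}  FIRST[B]={a,b,d}  FIRST[C]={a}

FOLLOW sets:
FOLLOW(S) := {$}
round 1:
  B→a C c: FOLLOW(C) ⊇ FIRST(c) = {c}; new: +{c}
  C→C A A: FOLLOW(C) ⊇ FIRST(A) = {b,d}; new: +{b,d}
  C→C A A: FOLLOW(A) ⊇ FIRST(A) = {b,d}; new: +{b,d}
  C→C A A: FOLLOW(A) ⊇ FOLLOW(C) ⊇ {b,c,d}; new: +{c}
  S→a A: FOLLOW(A) ⊇ FOLLOW(S) ⊇ {$}; new: +{$}
  S→b B: FOLLOW(B) ⊇ FOLLOW(S) ⊇ {$}; new: +{$}
  S→c C: FOLLOW(C) ⊇ FOLLOW(S) ⊇ {$}; new: +{$}
  S: {$}  A: {$,b,c,d}  B: {$}  C: {$,b,c,d}
round 2: done
  S: {$}  A: {$,b,c,d}  B: {$}  C: {$,b,c,d}

FOLLOW(A) = ["$", "b", "c", "d"]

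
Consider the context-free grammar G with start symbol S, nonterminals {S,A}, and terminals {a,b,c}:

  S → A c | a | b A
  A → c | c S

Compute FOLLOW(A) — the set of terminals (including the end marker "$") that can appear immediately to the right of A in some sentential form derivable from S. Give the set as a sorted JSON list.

FIRST iteration:
pass 1:
  A via A→c: +{c}
  S via S→A c: +{c}
  S via S→a: +{a}
  S via S→b A: +{b}
  FIRST[S]={a,b,c}  FIRST[A]={c}
pass 2: (no change)
  FIRST[S]={a,b,c}  FIRST[A]={c}

Compute FOLLOW by fixpoint:
initialize: $ ∈ FOLLOW(S)
pass 1:
  S→A c: FOLLOW(A) ⊇ FIRST(c) = {c}; new: +{c}
  S→b A: FOLLOW(A) ⊇ FOLLOW(S) ⊇ {$}; new: +{$}
  S: {$}  A: {$,c}
pass 2:
  A→c S: FOLLOW(S) ⊇ FOLLOW(A) ⊇ {$,c}; new: +{c}
  S: {$,c}  A: {$,c}
pass 3: — fixpoint
  S: {$,c}  A: {$,c}

FOLLOW(A) = ["$", "c"]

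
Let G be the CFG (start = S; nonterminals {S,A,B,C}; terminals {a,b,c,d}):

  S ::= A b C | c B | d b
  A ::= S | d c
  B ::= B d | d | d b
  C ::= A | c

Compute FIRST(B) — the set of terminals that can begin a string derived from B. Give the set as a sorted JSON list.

Compute FIRST by fixpoint:
round 1:
  A via A→d c: +{d}
  B via B→d: +{d}
  C via C→A: +{d}
  C via C→c: +{c}
  S via S→A b C: +{d}
  S via S→c B: +{c}
  S: {c,d}  A: {d}  B: {d}  C: {c,d}
round 2:
  A via A→S: +{c}
  S: {c,d}  A: {c,d}  B: {d}  C: {c,d}
round 3: — fixpoint
  S: {c,d}  A: {c,d}  B: {d}  C: {c,d}

FIRST(B) = ["d"]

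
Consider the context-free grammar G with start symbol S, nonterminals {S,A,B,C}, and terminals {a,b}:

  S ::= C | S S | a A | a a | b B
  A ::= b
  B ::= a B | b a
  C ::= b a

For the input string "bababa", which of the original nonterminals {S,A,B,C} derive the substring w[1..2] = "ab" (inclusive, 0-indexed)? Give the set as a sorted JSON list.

CNF form of G:
  S -> S S | T0 A | T0 T0 | T1 B | T1 T0
  A -> b
  B -> T0 B | T1 T0
  C -> T1 T0
  T0 -> a
  T1 -> b

CYK table (by increasing span) — only the sub-triangle for w[1..2]:
  cell(1,1) a: {T0}  orig:{}
  cell(2,2) b: {A,T1}  orig:{A}
  cell(1,2) ab: {S}

Original NTs in T[1,2] deriving "ab": ["S"]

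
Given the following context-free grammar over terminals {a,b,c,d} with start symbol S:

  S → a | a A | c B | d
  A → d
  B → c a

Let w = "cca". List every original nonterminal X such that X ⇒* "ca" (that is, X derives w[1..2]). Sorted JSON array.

CNF form of G:
  S -> T0 B | T1 A | a | d
  A -> d
  B -> T0 T1
  T0 -> c
  T1 -> a

CYK fill (cells [i..j] with 1 ≤ i ≤ j ≤ 2 only):
  cell(1,1) c: {T0}  orig:{}
  cell(2,2) a: {S,T1}  orig:{S}
  cell(1,2) ca: {B}

Original NTs in T[1,2] deriving "ca": ["B"]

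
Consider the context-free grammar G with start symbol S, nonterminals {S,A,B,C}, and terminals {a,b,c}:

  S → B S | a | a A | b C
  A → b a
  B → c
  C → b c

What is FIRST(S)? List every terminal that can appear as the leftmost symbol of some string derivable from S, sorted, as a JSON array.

FIRST sets, iterate to fixpoint:
iter 1:
  A via A→b a: +{b}
  B via B→c: +{c}
  C via C→b c: +{b}
  S via S→B S: +{c}
  S via S→a: +{a}
  S via S→b C: +{b}
  FIRST(S)={a,b,c}  FIRST(A)={b}  FIRST(B)={c}  FIRST(C)={b}
iter 2: (no change)
  FIRST(S)={a,b,c}  FIRST(A)={b}  FIRST(B)={c}  FIRST(C)={b}

FIRST(S) = ["a", "b", "c"]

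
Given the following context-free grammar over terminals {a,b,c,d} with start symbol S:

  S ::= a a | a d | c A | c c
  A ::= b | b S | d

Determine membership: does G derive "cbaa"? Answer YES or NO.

CNF form of G:
  S -> T1 T1 | T1 T2 | T3 A | T3 T3
  A -> T0 S | b | d
  T0 -> b
  T1 -> a
  T2 -> d
  T3 -> c

Fill CYK table bottom-up:
  T[0,0] 'c' = {T3}  orig:{}
  T[1,1] 'b' = {A,T0}  orig:{A}
  T[2,2] 'a' = {T1}  orig:{}
  T[3,3] 'a' = {T1}  orig:{}
  T[0,1] 'cb' = {S}
  T[1,2] 'ba' = ∅
  T[2,3] 'aa' = {S}
  T[0,2] 'cba' = ∅
  T[1,3] 'baa' = {A}
  T[0,3] 'cbaa' = {S}

S ∈ T[0,3] ⇒ YES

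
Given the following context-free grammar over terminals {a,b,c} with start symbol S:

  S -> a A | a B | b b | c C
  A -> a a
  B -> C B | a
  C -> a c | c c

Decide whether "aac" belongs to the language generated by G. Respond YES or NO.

CNF form of G:
  S -> T0 A | T0 B | T1 C | T2 T2
  A -> T0 T0
  B -> C B | a
  C -> T0 T1 | T1 T1
  T0 -> a
  T1 -> c
  T2 -> b

CYK table (by increasing span):
  cell(0,0) a: {B,T0}  orig:{B}
  cell(1,1) a: {B,T0}  orig:{B}
  cell(2,2) c: {T1}  orig:{}
  cell(0,1) aa: {A,S}
  cell(1,2) ac: {C}
  cell(0,2) aac: ∅

S ∉ T[0,2] ⇒ NO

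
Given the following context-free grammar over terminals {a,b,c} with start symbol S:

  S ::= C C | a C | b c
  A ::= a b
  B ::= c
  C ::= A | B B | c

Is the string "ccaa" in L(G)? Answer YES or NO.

CNF form of G:
  S -> C C | T0 C | T1 T2
  A -> T0 T1
  B -> c
  C -> B B | T0 T1 | c
  T0 -> a
  T1 -> b
  T2 -> c

CYK table (by increasing span):
  T[0,0] 'c' = {B,C,T2}  orig:{B,C}
  T[1,1] 'c' = {B,C,T2}  orig:{B,C}
  T[2,2] 'a' = {T0}  orig:{}
  T[3,3] 'a' = {T0}  orig:{}
  T[0,1] 'cc' = {C,S}
  T[1,2] 'ca' = ∅
  T[2,3] 'aa' = ∅
  T[0,2] 'cca' = ∅
  T[1,3] 'caa' = ∅
  T[0,3] 'ccaa' = ∅

S ∉ T[0,3] ⇒ NO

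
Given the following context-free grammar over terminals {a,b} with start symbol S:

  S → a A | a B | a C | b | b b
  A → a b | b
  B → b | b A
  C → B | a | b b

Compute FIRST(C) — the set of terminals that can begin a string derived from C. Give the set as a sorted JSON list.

FIRST iteration:
[1]
  A via A→a b: +{a}
  A via A→b: +{b}
  B via B→b: +{b}
  C via C→B: +{b}
  C via C→a: +{a}
  S via S→a A: +{a}
  S via S→b: +{b}
  FIRST(S)={a,b}  FIRST(A)={a,b}  FIRST(B)={b}  FIRST(C)={a,b}
[2] — fixpoint
  FIRST(S)={a,b}  FIRST(A)={a,b}  FIRST(B)={b}  FIRST(C)={a,b}

FIRST(C) = ["a", "b"]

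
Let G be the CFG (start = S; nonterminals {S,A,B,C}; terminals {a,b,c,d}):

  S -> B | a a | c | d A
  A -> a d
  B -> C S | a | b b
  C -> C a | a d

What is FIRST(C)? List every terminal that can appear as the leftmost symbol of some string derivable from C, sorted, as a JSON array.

FIRST iteration:
iter 1:
  A via A→a d: +{a}
  B via B→a: +{a}
  B via B→b b: +{b}
  C via C→a d: +{a}
  S via S→B: +{a,b}
  S via S→c: +{c}
  S via S→d A: +{d}
  FIRST[S]={a,b,c,d}  FIRST[A]={a}  FIRST[B]={a,b}  FIRST[C]={a}
iter 2: done
  FIRST[S]={a,b,c,d}  FIRST[A]={a}  FIRST[B]={a,b}  FIRST[C]={a}

FIRST(C) = ["a"]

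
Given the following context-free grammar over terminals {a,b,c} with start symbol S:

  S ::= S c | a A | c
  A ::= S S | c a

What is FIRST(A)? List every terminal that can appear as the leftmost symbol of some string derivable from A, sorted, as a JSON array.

FIRST iteration:
iter 1:
  A via A→c a: +{c}
  S via S→a A: +{a}
  S via S→c: +{c}
  FIRST[S]={a,c}  FIRST[A]={c}
iter 2:
  A via A→S S: +{a}
  FIRST[S]={a,c}  FIRST[A]={a,c}
iter 3: — fixpoint
  FIRST[S]={a,c}  FIRST[A]={a,c}

FIRST(A) = ["a", "c"]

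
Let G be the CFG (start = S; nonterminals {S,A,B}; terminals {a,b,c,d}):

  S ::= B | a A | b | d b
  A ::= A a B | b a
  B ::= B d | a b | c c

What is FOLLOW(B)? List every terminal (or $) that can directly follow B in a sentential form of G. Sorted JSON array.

FIRST sets, iterate to fixpoint:
iter 1:
  A via A→b a: +{b}
  B via B→a b: +{a}
  B via B→c c: +{c}
  S via S→B: +{a,c}
  S via S→b: +{b}
  S via S→d b: +{d}
  FIRST(S)={a,b,c,d}  FIRST(A)={b}  FIRST(B)={a,c}
iter 2: — fixpoint
  FIRST(S)={a,b,c,d}  FIRST(A)={b}  FIRST(B)={a,c}

FOLLOW sets:
seed FOLLOW(S) with $
[1]
  A→A a B: FOLLOW(A) ⊇ FIRST(a) = {a}; new: +{a}
  A→A a B: FOLLOW(B) ⊇ FOLLOW(A) ⊇ {a}; new: +{a}
  B→B d: FOLLOW(B) ⊇ FIRST(d) = {d}; new: +{d}
  S→B: FOLLOW(B) ⊇ FOLLOW(S) ⊇ {$}; new: +{$}
  S→a A: FOLLOW(A) ⊇ FOLLOW(S) ⊇ {$}; new: +{$}
  S: {$}  A: {$,a}  B: {$,a,d}
[2] (stable)
  S: {$}  A: {$,a}  B: {$,a,d}

FOLLOW(B) = ["$", "a", "d"]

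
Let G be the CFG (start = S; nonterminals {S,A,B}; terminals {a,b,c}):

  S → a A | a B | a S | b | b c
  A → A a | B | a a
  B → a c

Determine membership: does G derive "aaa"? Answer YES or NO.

CNF form of G:
  S -> T0 A | T0 B | T0 S | T2 T1 | b
  A -> A T0 | T0 T0 | T0 T1
  B -> T0 T1
  T0 -> a
  T1 -> c
  T2 -> b

CYK fill:
  [0..0]={T0}  "a"  orig:{}
  [1..1]={T0}  "a"  orig:{}
  [2..2]={T0}  "a"  orig:{}
  [0..1]={A}  "aa"
  [1..2]={A}  "aa"
  [0..2]={A,S}  "aaa"

S ∈ T[0,2] ⇒ YES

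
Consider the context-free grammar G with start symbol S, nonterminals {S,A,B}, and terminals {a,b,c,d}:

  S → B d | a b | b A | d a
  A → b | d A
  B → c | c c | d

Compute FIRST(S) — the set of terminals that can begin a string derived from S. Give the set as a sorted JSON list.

FIRST sets, iterate to fixpoint:
pass 1:
  A via A→b: +{b}
  A via A→d A: +{d}
  B via B→c: +{c}
  B via B→d: +{d}
  S via S→B d: +{c,d}
  S via S→a b: +{a}
  S via S→b A: +{b}
  S: {a,b,c,d}  A: {b,d}  B: {c,d}
pass 2: — fixpoint
  S: {a,b,c,d}  A: {b,d}  B: {c,d}

FIRST(S) = ["a", "b", "c", "d"]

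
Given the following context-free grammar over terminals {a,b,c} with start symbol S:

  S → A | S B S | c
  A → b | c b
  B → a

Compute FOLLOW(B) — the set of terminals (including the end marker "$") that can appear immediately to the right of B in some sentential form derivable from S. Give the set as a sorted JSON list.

FIRST sets, iterate to fixpoint:
pass 1:
  A via A→b: +{b}
  A via A→c b: +{c}
  B via B→a: +{a}
  S via S→A: +{b,c}
  FIRST(S)={b,c}  FIRST(A)={b,c}  FIRST(B)={a}
pass 2: (no change)
  FIRST(S)={b,c}  FIRST(A)={b,c}  FIRST(B)={a}

FOLLOW sets:
initialize: $ ∈ FOLLOW(S)
[1]
  S→A: FOLLOW(A) ⊇ FOLLOW(S) ⊇ {$}; new: +{$}
  S→S B S: FOLLOW(S) ⊇ FIRST(B) = {a}; new: +{a}
  S→S B S: FOLLOW(B) ⊇ FIRST(S) = {b,c}; new: +{b,c}
  S: {$,a}  A: {$}  B: {b,c}
[2]
  S→A: FOLLOW(A) ⊇ FOLLOW(S) ⊇ {$,a}; new: +{a}
  S: {$,a}  A: {$,a}  B: {b,c}
[3] (no change)
  S: {$,a}  A: {$,a}  B: {b,c}

FOLLOW(B) = ["b", "c"]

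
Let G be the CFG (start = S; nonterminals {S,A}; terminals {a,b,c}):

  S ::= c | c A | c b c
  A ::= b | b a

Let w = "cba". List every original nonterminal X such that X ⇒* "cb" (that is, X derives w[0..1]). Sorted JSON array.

Convert to CNF:
  S -> T2 A | T2 X3 | c
  A -> T0 T1 | b
  T0 -> b
  T1 -> a
  T2 -> c
  X3 -> T0 T2

Fill CYK table bottom-up (cells [i..j] with 0 ≤ i ≤ j ≤ 1 only):
  [0..0]={S,T2}  "c"  orig:{S}
  [1..1]={A,T0}  "b"  orig:{A}
  [0..1]={S}  "cb"

Original NTs in T[0,1] deriving "cb": ["S"]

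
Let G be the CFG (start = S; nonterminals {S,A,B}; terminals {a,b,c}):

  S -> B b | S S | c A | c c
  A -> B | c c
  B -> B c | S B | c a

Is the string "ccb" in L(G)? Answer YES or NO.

Convert to CNF:
  S -> B T2 | S S | T0 A | T0 T0
  A -> B T0 | S B | T0 T0 | T0 T1
  B -> B T0 | S B | T0 T1
  T0 -> c
  T1 -> a
  T2 -> b

CYK table (by increasing span):
  cell(0,0) c: {T0}  orig:{}
  cell(1,1) c: {T0}  orig:{}
  cell(2,2) b: {T2}  orig:{}
  cell(0,1) cc: {A,S}
  cell(1,2) cb: ∅
  cell(0,2) ccb: ∅

S ∉ T[0,2] ⇒ NO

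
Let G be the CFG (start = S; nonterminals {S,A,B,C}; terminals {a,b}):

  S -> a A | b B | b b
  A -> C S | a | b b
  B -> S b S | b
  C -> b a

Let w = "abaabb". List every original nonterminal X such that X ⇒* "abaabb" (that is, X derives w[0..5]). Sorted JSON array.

CNF form of G:
  S -> T0 B | T0 T0 | T1 A
  A -> C S | T0 T0 | a
  B -> S X2 | b
  C -> T0 T1
  T0 -> b
  T1 -> a
  X2 -> T0 S

CYK fill (cells [i..j] with 0 ≤ i ≤ j ≤ 5 only):
  cell(0,0) a: {A,T1}  orig:{A}
  cell(1,1) b: {B,T0}  orig:{B}
  cell(2,2) a: {A,T1}  orig:{A}
  cell(3,3) a: {A,T1}  orig:{A}
  cell(4,4) b: {B,T0}  orig:{B}
  cell(5,5) b: {B,T0}  orig:{B}
  cell(0,1) ab: ∅
  cell(1,2) ba: {C}
  cell(2,3) aa: {S}
  cell(3,4) ab: ∅
  cell(4,5) bb: {A,S}
  cell(0,2) aba: ∅
  cell(1,3) baa: {X2}  orig:{}
  cell(2,4) aab: ∅
  cell(3,5) abb: {S}
  cell(0,3) abaa: ∅
  cell(1,4) baab: ∅
  cell(2,5) aabb: ∅
  cell(0,4) abaab: ∅
  cell(1,5) baabb: {A}
  cell(0,5) abaabb: {S}

Original NTs in T[0,5] deriving "abaabb": ["S"]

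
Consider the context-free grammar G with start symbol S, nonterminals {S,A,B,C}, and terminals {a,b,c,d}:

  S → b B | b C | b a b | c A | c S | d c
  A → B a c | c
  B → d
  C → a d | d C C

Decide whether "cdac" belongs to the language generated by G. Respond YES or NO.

CNF form of G:
  S -> T1 A | T1 S | T2 T1 | T3 B | T3 C | T3 X6
  A -> B X4 | c
  B -> d
  C -> T0 T2 | T2 X5
  T0 -> a
  T1 -> c
  T2 -> d
  T3 -> b
  X4 -> T0 T1
  X5 -> C C
  X6 -> T0 T3

CYK table (by increasing span):
  T[0,0] 'c' = {A,T1}  orig:{A}
  T[1,1] 'd' = {B,T2}  orig:{B}
  T[2,2] 'a' = {T0}  orig:{}
  T[3,3] 'c' = {A,T1}  orig:{A}
  T[0,1] 'cd' = ∅
  T[1,2] 'da' = ∅
  T[2,3] 'ac' = {X4}  orig:{}
  T[0,2] 'cda' = ∅
  T[1,3] 'dac' = {A}
  T[0,3] 'cdac' = {S}

S ∈ T[0,3] ⇒ YES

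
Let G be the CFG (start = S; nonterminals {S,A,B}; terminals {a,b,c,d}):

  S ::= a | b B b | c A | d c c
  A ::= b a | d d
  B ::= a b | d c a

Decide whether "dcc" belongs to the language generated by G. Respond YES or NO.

Convert to CNF:
  S -> T0 X5 | T2 X6 | T3 A | a
  A -> T0 T1 | T2 T2
  B -> T1 T0 | T2 X4
  T0 -> b
  T1 -> a
  T2 -> d
  T3 -> c
  X4 -> T3 T1
  X5 -> B T0
  X6 -> T3 T3

CYK table (by increasing span):
  T[0,0] 'd' = {T2}  orig:{}
  T[1,1] 'c' = {T3}  orig:{}
  T[2,2] 'c' = {T3}  orig:{}
  T[0,1] 'dc' = ∅
  T[1,2] 'cc' = {X6}  orig:{}
  T[0,2] 'dcc' = {S}

S ∈ T[0,2] ⇒ YES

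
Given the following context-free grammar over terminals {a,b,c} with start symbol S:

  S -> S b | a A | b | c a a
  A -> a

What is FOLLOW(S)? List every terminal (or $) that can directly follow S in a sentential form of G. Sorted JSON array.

FIRST iteration:
iter 1:
  A via A→a: +{a}
  S via S→a A: +{a}
  S via S→b: +{b}
  S via S→c a a: +{c}
  FIRST[S]={a,b,c}  FIRST[A]={a}
iter 2: (no change)
  FIRST[S]={a,b,c}  FIRST[A]={a}

FOLLOW iteration:
initialize: $ ∈ FOLLOW(S)
[1]
  S→S b: FOLLOW(S) ⊇ FIRST(b) = {b}; new: +{b}
  S→a A: FOLLOW(A) ⊇ FOLLOW(S) ⊇ {$,b}; new: +{$,b}
  FOLLOW(S)={$,b}  FOLLOW(A)={$,b}
[2] — fixpoint
  FOLLOW(S)={$,b}  FOLLOW(A)={$,b}

FOLLOW(S) = ["$", "b"]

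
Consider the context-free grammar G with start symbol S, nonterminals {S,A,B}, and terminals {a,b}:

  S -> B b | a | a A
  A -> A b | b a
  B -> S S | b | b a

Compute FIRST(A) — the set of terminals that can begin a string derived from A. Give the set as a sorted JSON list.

Compute FIRST by fixpoint:
pass 1:
  A via A→b a: +{b}
  B via B→b: +{b}
  S via S→B b: +{b}
  S via S→a: +{a}
  FIRST[S]={a,b}  FIRST[A]={b}  FIRST[B]={b}
pass 2:
  B via B→S S: +{a}
  FIRST[S]={a,b}  FIRST[A]={b}  FIRST[B]={a,b}
pass 3: — fixpoint
  FIRST[S]={a,b}  FIRST[A]={b}  FIRST[B]={a,b}

FIRST(A) = ["b"]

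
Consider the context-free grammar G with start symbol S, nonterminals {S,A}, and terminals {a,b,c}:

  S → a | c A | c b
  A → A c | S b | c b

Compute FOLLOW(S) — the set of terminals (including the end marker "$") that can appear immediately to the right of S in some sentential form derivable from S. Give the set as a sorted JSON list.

FIRST sets, iterate to fixpoint:
iter 1:
  A via A→c b: +{c}
  S via S→a: +{a}
  S via S→c A: +{c}
  S: {a,c}  A: {c}
iter 2:
  A via A→S b: +{a}
  S: {a,c}  A: {a,c}
iter 3: (stable)
  S: {a,c}  A: {a,c}

FOLLOW iteration:
FOLLOW(S) := {$}
[1]
  A→A c: FOLLOW(A) ⊇ FIRST(c) = {c}; new: +{c}
  A→S b: FOLLOW(S) ⊇ FIRST(b) = {b}; new: +{b}
  S→c A: FOLLOW(A) ⊇ FOLLOW(S) ⊇ {$,b}; new: +{$,b}
  FOLLOW[S]={$,b}  FOLLOW[A]={$,b,c}
[2] (no change)
  FOLLOW[S]={$,b}  FOLLOW[A]={$,b,c}

FOLLOW(S) = ["$", "b"]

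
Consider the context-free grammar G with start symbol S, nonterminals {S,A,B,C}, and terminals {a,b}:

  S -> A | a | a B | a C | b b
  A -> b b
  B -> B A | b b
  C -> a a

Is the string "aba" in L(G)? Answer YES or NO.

Convert to CNF:
  S -> T0 T0 | T1 B | T1 C | a
  A -> T0 T0
  B -> B A | T0 T0
  C -> T1 T1
  T0 -> b
  T1 -> a

CYK table (by increasing span):
  [0..0]={S,T1}  "a"  orig:{S}
  [1..1]={T0}  "b"  orig:{}
  [2..2]={S,T1}  "a"  orig:{S}
  [0..1]=∅  "ab"
  [1..2]=∅  "ba"
  [0..2]=∅  "aba"

S ∉ T[0,2] ⇒ NO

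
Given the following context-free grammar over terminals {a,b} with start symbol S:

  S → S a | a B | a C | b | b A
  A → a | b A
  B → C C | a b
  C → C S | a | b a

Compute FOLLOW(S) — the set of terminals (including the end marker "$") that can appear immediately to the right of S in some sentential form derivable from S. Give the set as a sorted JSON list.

FIRST iteration:
round 1:
  A via A→a: +{a}
  A via A→b A: +{b}
  B via B→a b: +{a}
  C via C→a: +{a}
  C via C→b a: +{b}
  S via S→a B: +{a}
  S via S→b: +{b}
  FIRST[S]={a,b}  FIRST[A]={a,b}  FIRST[B]={a}  FIRST[C]={a,b}
round 2:
  B via B→C C: +{b}
  FIRST[S]={a,b}  FIRST[A]={a,b}  FIRST[B]={a,b}  FIRST[C]={a,b}
round 3: (stable)
  FIRST[S]={a,b}  FIRST[A]={a,b}  FIRST[B]={a,b}  FIRST[C]={a,b}

Compute FOLLOW by fixpoint:
initialize: $ ∈ FOLLOW(S)
pass 1:
  B→C C: FOLLOW(C) ⊇ FIRST(C) = {a,b}; new: +{a,b}
  C→C S: FOLLOW(S) ⊇ FOLLOW(C) ⊇ {a,b}; new: +{a,b}
  S→a B: FOLLOW(B) ⊇ FOLLOW(S) ⊇ {$,a,b}; new: +{$,a,b}
  S→a C: FOLLOW(C) ⊇ FOLLOW(S) ⊇ {$,a,b}; new: +{$}
  S→b A: FOLLOW(A) ⊇ FOLLOW(S) ⊇ {$,a,b}; new: +{$,a,b}
  FOLLOW(S)={$,a,b}  FOLLOW(A)={$,a,b}  FOLLOW(B)={$,a,b}  FOLLOW(C)={$,a,b}
pass 2: (no change)
  FOLLOW(S)={$,a,b}  FOLLOW(A)={$,a,b}  FOLLOW(B)={$,a,b}  FOLLOW(C)={$,a,b}

FOLLOW(S) = ["$", "a", "b"]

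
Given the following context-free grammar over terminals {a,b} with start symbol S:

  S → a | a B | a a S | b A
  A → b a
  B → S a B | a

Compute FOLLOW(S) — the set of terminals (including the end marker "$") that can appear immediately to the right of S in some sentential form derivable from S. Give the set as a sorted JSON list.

FIRST sets, iterate to fixpoint:
iter 1:
  A via A→b a: +{b}
  B via B→a: +{a}
  S via S→a: +{a}
  S via S→b A: +{b}
  FIRST(S)={a,b}  FIRST(A)={b}  FIRST(B)={a}
iter 2:
  B via B→S a B: +{b}
  FIRST(S)={a,b}  FIRST(A)={b}  FIRST(B)={a,b}
iter 3: done
  FIRST(S)={a,b}  FIRST(A)={b}  FIRST(B)={a,b}

FOLLOW sets:
seed FOLLOW(S) with $
round 1:
  B→S a B: FOLLOW(S) ⊇ FIRST(a) = {a}; new: +{a}
  S→a B: FOLLOW(B) ⊇ FOLLOW(S) ⊇ {$,a}; new: +{$,a}
  S→b A: FOLLOW(A) ⊇ FOLLOW(S) ⊇ {$,a}; new: +{$,a}
  FOLLOW(S)={$,a}  FOLLOW(A)={$,a}  FOLLOW(B)={$,a}
round 2: — fixpoint
  FOLLOW(S)={$,a}  FOLLOW(A)={$,a}  FOLLOW(B)={$,a}

FOLLOW(S) = ["$", "a"]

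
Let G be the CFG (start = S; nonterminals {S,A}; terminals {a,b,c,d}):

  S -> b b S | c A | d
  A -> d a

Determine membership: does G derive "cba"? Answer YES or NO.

CNF form of G:
  S -> T2 X4 | T3 A | d
  A -> T0 T1
  T0 -> d
  T1 -> a
  T2 -> b
  T3 -> c
  X4 -> T2 S

Fill CYK table bottom-up:
  T[0,0] 'c' = {T3}  orig:{}
  T[1,1] 'b' = {T2}  orig:{}
  T[2,2] 'a' = {T1}  orig:{}
  T[0,1] 'cb' = ∅
  T[1,2] 'ba' = ∅
  T[0,2] 'cba' = ∅

S ∉ T[0,2] ⇒ NO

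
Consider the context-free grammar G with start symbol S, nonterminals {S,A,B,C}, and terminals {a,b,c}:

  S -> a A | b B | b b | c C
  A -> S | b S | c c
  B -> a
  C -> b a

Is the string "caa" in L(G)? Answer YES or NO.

CNF form of G:
  S -> T0 A | T1 B | T1 T1 | T2 C
  A -> T0 A | T1 B | T1 S | T1 T1 | T2 C | T2 T2
  B -> a
  C -> T1 T0
  T0 -> a
  T1 -> b
  T2 -> c

Fill CYK table bottom-up:
  [0..0]={T2}  "c"  orig:{}
  [1..1]={B,T0}  "a"  orig:{B}
  [2..2]={B,T0}  "a"  orig:{B}
  [0..1]=∅  "ca"
  [1..2]=∅  "aa"
  [0..2]=∅  "caa"

S ∉ T[0,2] ⇒ NO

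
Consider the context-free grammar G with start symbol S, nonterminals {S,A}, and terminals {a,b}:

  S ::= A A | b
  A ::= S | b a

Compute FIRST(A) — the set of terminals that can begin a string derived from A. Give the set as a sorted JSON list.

FIRST iteration:
[1]
  A via A→b a: +{b}
  S via S→A A: +{b}
  FIRST(S)={b}  FIRST(A)={b}
[2] — fixpoint
  FIRST(S)={b}  FIRST(A)={b}

FIRST(A) = ["b"]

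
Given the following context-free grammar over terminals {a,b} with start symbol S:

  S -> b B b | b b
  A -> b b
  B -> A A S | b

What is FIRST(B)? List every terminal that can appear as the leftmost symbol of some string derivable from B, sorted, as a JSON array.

Compute FIRST by fixpoint:
pass 1:
  A via A→b b: +{b}
  B via B→A A S: +{b}
  S via S→b B b: +{b}
  FIRST[S]={b}  FIRST[A]={b}  FIRST[B]={b}
pass 2: (no change)
  FIRST[S]={b}  FIRST[A]={b}  FIRST[B]={b}

FIRST(B) = ["b"]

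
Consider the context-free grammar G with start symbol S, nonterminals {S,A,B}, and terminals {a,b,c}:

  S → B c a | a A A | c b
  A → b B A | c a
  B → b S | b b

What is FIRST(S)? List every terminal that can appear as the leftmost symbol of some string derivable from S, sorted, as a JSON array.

FIRST iteration:
pass 1:
  A via A→b B A: +{b}
  A via A→c a: +{c}
  B via B→b S: +{b}
  S via S→B c a: +{b}
  S via S→a A A: +{a}
  S via S→c b: +{c}
  S: {a,b,c}  A: {b,c}  B: {b}
pass 2: done
  S: {a,b,c}  A: {b,c}  B: {b}

FIRST(S) = ["a", "b", "c"]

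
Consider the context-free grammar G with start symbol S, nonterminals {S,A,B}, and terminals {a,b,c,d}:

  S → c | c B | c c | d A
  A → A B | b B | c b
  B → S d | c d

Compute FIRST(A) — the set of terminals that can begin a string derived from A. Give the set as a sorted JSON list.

Compute FIRST by fixpoint:
round 1:
  A via A→b B: +{b}
  A via A→c b: +{c}
  B via B→c d: +{c}
  S via S→c: +{c}
  S via S→d A: +{d}
  FIRST(S)={c,d}  FIRST(A)={b,c}  FIRST(B)={c}
round 2:
  B via B→S d: +{d}
  FIRST(S)={c,d}  FIRST(A)={b,c}  FIRST(B)={c,d}
round 3: (stable)
  FIRST(S)={c,d}  FIRST(A)={b,c}  FIRST(B)={c,d}

FIRST(A) = ["b", "c"]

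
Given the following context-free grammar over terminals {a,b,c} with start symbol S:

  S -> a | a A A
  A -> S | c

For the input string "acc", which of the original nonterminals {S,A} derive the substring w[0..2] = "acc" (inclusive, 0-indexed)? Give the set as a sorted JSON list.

CNF form of G:
  S -> T0 X2 | a
  A -> T0 X1 | a | c
  T0 -> a
  X1 -> A A
  X2 -> A A

CYK fill, restricted to cells inside w[0..2]:
  [0..0]={A,S,T0}  "a"  orig:{A,S}
  [1..1]={A}  "c"
  [2..2]={A}  "c"
  [0..1]={X1,X2}  "ac"  orig:{}
  [1..2]={X1,X2}  "cc"  orig:{}
  [0..2]={A,S}  "acc"

Original NTs in T[0,2] deriving "acc": ["A", "S"]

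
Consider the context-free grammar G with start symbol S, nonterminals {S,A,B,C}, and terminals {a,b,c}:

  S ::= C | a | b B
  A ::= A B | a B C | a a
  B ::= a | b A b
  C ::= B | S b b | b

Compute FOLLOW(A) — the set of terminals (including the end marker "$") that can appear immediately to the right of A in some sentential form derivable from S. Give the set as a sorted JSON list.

FIRST sets, iterate to fixpoint:
pass 1:
  A via A→a B C: +{a}
  B via B→a: +{a}
  B via B→b A b: +{b}
  C via C→B: +{a,b}
  S via S→C: +{a,b}
  FIRST(S)={a,b}  FIRST(A)={a}  FIRST(B)={a,b}  FIRST(C)={a,b}
pass 2: (no change)
  FIRST(S)={a,b}  FIRST(A)={a}  FIRST(B)={a,b}  FIRST(C)={a,b}

FOLLOW iteration:
FOLLOW(S) := {$}
round 1:
  A→A B: FOLLOW(A) ⊇ FIRST(B) = {a,b}; new: +{a,b}
  A→A B: FOLLOW(B) ⊇ FOLLOW(A) ⊇ {a,b}; new: +{a,b}
  A→a B C: FOLLOW(C) ⊇ FOLLOW(A) ⊇ {a,b}; new: +{a,b}
  C→S b b: FOLLOW(S) ⊇ FIRST(b) = {b}; new: +{b}
  S→C: FOLLOW(C) ⊇ FOLLOW(S) ⊇ {$,b}; new: +{$}
  S→b B: FOLLOW(B) ⊇ FOLLOW(S) ⊇ {$,b}; new: +{$}
  S: {$,b}  A: {a,b}  B: {$,a,b}  C: {$,a,b}
round 2: (stable)
  S: {$,b}  A: {a,b}  B: {$,a,b}  C: {$,a,b}

FOLLOW(A) = ["a", "b"]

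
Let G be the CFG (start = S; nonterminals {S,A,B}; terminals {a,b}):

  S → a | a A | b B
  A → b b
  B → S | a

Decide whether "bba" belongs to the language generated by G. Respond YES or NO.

Convert to CNF:
  S -> T0 B | T1 A | a
  A -> T0 T0
  B -> T0 B | T1 A | a
  T0 -> b
  T1 -> a

Fill CYK table bottom-up:
  cell(0,0) b: {T0}  orig:{}
  cell(1,1) b: {T0}  orig:{}
  cell(2,2) a: {B,S,T1}  orig:{B,S}
  cell(0,1) bb: {A}
  cell(1,2) ba: {B,S}
  cell(0,2) bba: {B,S}

S ∈ T[0,2] ⇒ YES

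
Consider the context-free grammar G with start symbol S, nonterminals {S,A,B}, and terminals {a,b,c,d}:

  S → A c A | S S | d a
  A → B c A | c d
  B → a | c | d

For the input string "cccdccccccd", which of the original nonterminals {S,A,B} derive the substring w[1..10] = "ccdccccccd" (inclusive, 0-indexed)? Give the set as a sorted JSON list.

CNF form of G:
  S -> A X4 | S S | T1 T2
  A -> B X3 | T0 T1
  B -> a | c | d
  T0 -> c
  T1 -> d
  T2 -> a
  X3 -> T0 A
  X4 -> T0 A

Fill CYK table bottom-up — only the sub-triangle for w[1..10]:
  [1..1]={B,T0}  "c"  orig:{B}
  [2..2]={B,T0}  "c"  orig:{B}
  [3..3]={B,T1}  "d"  orig:{B}
  [4..4]={B,T0}  "c"  orig:{B}
  [5..5]={B,T0}  "c"  orig:{B}
  [6..6]={B,T0}  "c"  orig:{B}
  [7..7]={B,T0}  "c"  orig:{B}
  [8..8]={B,T0}  "c"  orig:{B}
  [9..9]={B,T0}  "c"  orig:{B}
  [10..10]={B,T1}  "d"  orig:{B}
  [1..2]=∅  "cc"
  [2..3]={A}  "cd"
  [3..4]=∅  "dc"
  [4..5]=∅  "cc"
  [5..6]=∅  "cc"
  [6..7]=∅  "cc"
  [7..8]=∅  "cc"
  [8..9]=∅  "cc"
  [9..10]={A}  "cd"
  [1..3]={X3,X4}  "ccd"  orig:{}
  [2..4]=∅  "cdc"
  [3..5]=∅  "dcc"
  [4..6]=∅  "ccc"
  [5..7]=∅  "ccc"
  [6..8]=∅  "ccc"
  [7..9]=∅  "ccc"
  [8..10]={X3,X4}  "ccd"  orig:{}
  [1..4]=∅  "ccdc"
  [2..5]=∅  "cdcc"
  [3..6]=∅  "dccc"
  [4..7]=∅  "cccc"
  [5..8]=∅  "cccc"
  [6..9]=∅  "cccc"
  [7..10]={A}  "cccd"
  [1..5]=∅  "ccdcc"
  [2..6]=∅  "cdccc"
  [3..7]=∅  "dcccc"
  [4..8]=∅  "ccccc"
  [5..9]=∅  "ccccc"
  [6..10]={X3,X4}  "ccccd"  orig:{}
  [1..6]=∅  "ccdccc"
  [2..7]=∅  "cdcccc"
  [3..8]=∅  "dccccc"
  [4..9]=∅  "cccccc"
  [5..10]={A}  "cccccd"
  [1..7]=∅  "ccdcccc"
  [2..8]=∅  "cdccccc"
  [3..9]=∅  "dcccccc"
  [4..10]={X3,X4}  "ccccccd"  orig:{}
  [1..8]=∅  "ccdccccc"
  [2..9]=∅  "cdcccccc"
  [3..10]={A}  "dccccccd"
  [1..9]=∅  "ccdcccccc"
  [2..10]={S,X3,X4}  "cdccccccd"  orig:{S}
  [1..10]={A}  "ccdccccccd"

Original NTs in T[1,10] deriving "ccdccccccd": ["A"]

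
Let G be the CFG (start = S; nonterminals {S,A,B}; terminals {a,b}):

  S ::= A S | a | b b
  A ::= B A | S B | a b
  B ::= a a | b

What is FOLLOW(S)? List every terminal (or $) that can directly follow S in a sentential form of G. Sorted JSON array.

FIRST sets, iterate to fixpoint:
[1]
  A via A→a b: +{a}
  B via B→a a: +{a}
  B via B→b: +{b}
  S via S→A S: +{a}
  S via S→b b: +{b}
  FIRST[S]={a,b}  FIRST[A]={a}  FIRST[B]={a,b}
[2]
  A via A→B A: +{b}
  FIRST[S]={a,b}  FIRST[A]={a,b}  FIRST[B]={a,b}
[3] — fixpoint
  FIRST[S]={a,b}  FIRST[A]={a,b}  FIRST[B]={a,b}

Compute FOLLOW by fixpoint:
initialize: $ ∈ FOLLOW(S)
[1]
  A→B A: FOLLOW(B) ⊇ FIRST(A) = {a,b}; new: +{a,b}
  A→S B: FOLLOW(S) ⊇ FIRST(B) = {a,b}; new: +{a,b}
  S→A S: FOLLOW(A) ⊇ FIRST(S) = {a,b}; new: +{a,b}
  FOLLOW[S]={$,a,b}  FOLLOW[A]={a,b}  FOLLOW[B]={a,b}
[2] (stable)
  FOLLOW[S]={$,a,b}  FOLLOW[A]={a,b}  FOLLOW[B]={a,b}

FOLLOW(S) = ["$", "a", "b"]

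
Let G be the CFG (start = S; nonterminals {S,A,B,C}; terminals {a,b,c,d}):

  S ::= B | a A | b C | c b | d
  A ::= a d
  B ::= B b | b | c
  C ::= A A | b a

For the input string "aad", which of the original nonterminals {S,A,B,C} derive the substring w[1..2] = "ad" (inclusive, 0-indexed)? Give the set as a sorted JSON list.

CNF form of G:
  S -> B T2 | T0 A | T2 C | T3 T2 | b | c | d
  A -> T0 T1
  B -> B T2 | b | c
  C -> A A | T2 T0
  T0 -> a
  T1 -> d
  T2 -> b
  T3 -> c

Fill CYK table bottom-up — only the sub-triangle for w[1..2]:
  cell(1,1) a: {T0}  orig:{}
  cell(2,2) d: {S,T1}  orig:{S}
  cell(1,2) ad: {A}

Original NTs in T[1,2] deriving "ad": ["A"]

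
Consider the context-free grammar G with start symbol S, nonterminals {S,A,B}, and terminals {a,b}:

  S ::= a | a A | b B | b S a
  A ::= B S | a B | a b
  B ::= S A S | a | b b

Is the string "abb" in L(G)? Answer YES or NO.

CNF form of G:
  S -> T0 A | T1 B | T1 X3 | a
  A -> B S | T0 B | T0 T1
  B -> S X2 | T1 T1 | a
  T0 -> a
  T1 -> b
  X2 -> A S
  X3 -> S T0

Fill CYK table bottom-up:
  [0..0]={B,S,T0}  "a"  orig:{B,S}
  [1..1]={T1}  "b"  orig:{}
  [2..2]={T1}  "b"  orig:{}
  [0..1]={A}  "ab"
  [1..2]={B}  "bb"
  [0..2]={A}  "abb"

S ∉ T[0,2] ⇒ NO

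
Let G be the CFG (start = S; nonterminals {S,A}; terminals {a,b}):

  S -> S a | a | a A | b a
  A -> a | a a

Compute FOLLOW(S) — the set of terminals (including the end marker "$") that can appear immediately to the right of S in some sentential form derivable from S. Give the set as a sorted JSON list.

Compute FIRST by fixpoint:
[1]
  A via A→a: +{a}
  S via S→a: +{a}
  S via S→b a: +{b}
  S: {a,b}  A: {a}
[2] (stable)
  S: {a,b}  A: {a}

Compute FOLLOW by fixpoint:
seed FOLLOW(S) with $
iter 1:
  S→S a: FOLLOW(S) ⊇ FIRST(a) = {a}; new: +{a}
  S→a A: FOLLOW(A) ⊇ FOLLOW(S) ⊇ {$,a}; new: +{$,a}
  FOLLOW[S]={$,a}  FOLLOW[A]={$,a}
iter 2: (stable)
  FOLLOW[S]={$,a}  FOLLOW[A]={$,a}

FOLLOW(S) = ["$", "a"]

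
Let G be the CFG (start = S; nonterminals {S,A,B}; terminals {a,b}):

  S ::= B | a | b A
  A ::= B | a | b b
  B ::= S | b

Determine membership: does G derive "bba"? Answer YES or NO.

Convert to CNF:
  S -> T0 A | a | b
  A -> T0 A | T0 T0 | a | b
  B -> T0 A | a | b
  T0 -> b

Fill CYK table bottom-up:
  T[0,0] 'b' = {A,B,S,T0}  orig:{A,B,S}
  T[1,1] 'b' = {A,B,S,T0}  orig:{A,B,S}
  T[2,2] 'a' = {A,B,S}
  T[0,1] 'bb' = {A,B,S}
  T[1,2] 'ba' = {A,B,S}
  T[0,2] 'bba' = {A,B,S}

S ∈ T[0,2] ⇒ YES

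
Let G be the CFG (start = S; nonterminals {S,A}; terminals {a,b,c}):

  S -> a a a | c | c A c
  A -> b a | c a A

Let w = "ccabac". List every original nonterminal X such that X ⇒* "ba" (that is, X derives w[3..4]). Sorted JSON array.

CNF form of G:
  S -> T1 X4 | T2 X5 | c
  A -> T0 T1 | T2 X3
  T0 -> b
  T1 -> a
  T2 -> c
  X3 -> T1 A
  X4 -> T1 T1
  X5 -> A T2

CYK fill, restricted to cells inside w[3..4]:
  [3..3]={T0}  "b"  orig:{}
  [4..4]={T1}  "a"  orig:{}
  [3..4]={A}  "ba"

Original NTs in T[3,4] deriving "ba": ["A"]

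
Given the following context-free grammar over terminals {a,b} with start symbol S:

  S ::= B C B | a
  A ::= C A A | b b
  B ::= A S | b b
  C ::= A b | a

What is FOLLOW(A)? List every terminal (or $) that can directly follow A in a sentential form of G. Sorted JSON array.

FIRST sets, iterate to fixpoint:
iter 1:
  A via A→b b: +{b}
  B via B→A S: +{b}
  C via C→A b: +{b}
  C via C→a: +{a}
  S via S→B C B: +{b}
  S via S→a: +{a}
  FIRST[S]={a,b}  FIRST[A]={b}  FIRST[B]={b}  FIRST[C]={a,b}
iter 2:
  A via A→C A A: +{a}
  B via B→A S: +{a}
  FIRST[S]={a,b}  FIRST[A]={a,b}  FIRST[B]={a,b}  FIRST[C]={a,b}
iter 3: (no change)
  FIRST[S]={a,b}  FIRST[A]={a,b}  FIRST[B]={a,b}  FIRST[C]={a,b}

FOLLOW iteration:
seed FOLLOW(S) with $
round 1:
  A→C A A: FOLLOW(C) ⊇ FIRST(A) = {a,b}; new: +{a,b}
  A→C A A: FOLLOW(A) ⊇ FIRST(A) = {a,b}; new: +{a,b}
  S→B C B: FOLLOW(B) ⊇ FIRST(C) = {a,b}; new: +{a,b}
  S→B C B: FOLLOW(B) ⊇ FOLLOW(S) ⊇ {$}; new: +{$}
  FOLLOW(S)={$}  FOLLOW(A)={a,b}  FOLLOW(B)={$,a,b}  FOLLOW(C)={a,b}
round 2:
  B→A S: FOLLOW(S) ⊇ FOLLOW(B) ⊇ {$,a,b}; new: +{a,b}
  FOLLOW(S)={$,a,b}  FOLLOW(A)={a,b}  FOLLOW(B)={$,a,b}  FOLLOW(C)={a,b}
round 3: (no change)
  FOLLOW(S)={$,a,b}  FOLLOW(A)={a,b}  FOLLOW(B)={$,a,b}  FOLLOW(C)={a,b}

FOLLOW(A) = ["a", "b"]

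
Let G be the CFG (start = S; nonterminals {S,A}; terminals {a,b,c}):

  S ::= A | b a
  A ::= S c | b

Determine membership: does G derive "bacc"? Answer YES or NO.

Convert to CNF:
  S -> S T0 | T1 T2 | b
  A -> S T0 | b
  T0 -> c
  T1 -> b
  T2 -> a

CYK table (by increasing span):
  cell(0,0) b: {A,S,T1}  orig:{A,S}
  cell(1,1) a: {T2}  orig:{}
  cell(2,2) c: {T0}  orig:{}
  cell(3,3) c: {T0}  orig:{}
  cell(0,1) ba: {S}
  cell(1,2) ac: ∅
  cell(2,3) cc: ∅
  cell(0,2) bac: {A,S}
  cell(1,3) acc: ∅
  cell(0,3) bacc: {A,S}

S ∈ T[0,3] ⇒ YES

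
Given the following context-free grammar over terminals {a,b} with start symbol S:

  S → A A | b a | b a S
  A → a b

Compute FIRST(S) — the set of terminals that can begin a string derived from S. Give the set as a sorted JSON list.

Compute FIRST by fixpoint:
round 1:
  A via A→a b: +{a}
  S via S→A A: +{a}
  S via S→b a: +{b}
  S: {a,b}  A: {a}
round 2: (no change)
  S: {a,b}  A: {a}

FIRST(S) = ["a", "b"]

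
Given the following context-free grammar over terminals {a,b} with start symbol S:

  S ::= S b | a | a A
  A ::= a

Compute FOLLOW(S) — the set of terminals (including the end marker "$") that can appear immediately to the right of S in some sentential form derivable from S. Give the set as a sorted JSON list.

Compute FIRST by fixpoint:
pass 1:
  A via A→a: +{a}
  S via S→a: +{a}
  FIRST(S)={a}  FIRST(A)={a}
pass 2: (stable)
  FIRST(S)={a}  FIRST(A)={a}

FOLLOW iteration:
FOLLOW(S) := {$}
pass 1:
  S→S b: FOLLOW(S) ⊇ FIRST(b) = {b}; new: +{b}
  S→a A: FOLLOW(A) ⊇ FOLLOW(S) ⊇ {$,b}; new: +{$,b}
  S: {$,b}  A: {$,b}
pass 2: done
  S: {$,b}  A: {$,b}

FOLLOW(S) = ["$", "b"]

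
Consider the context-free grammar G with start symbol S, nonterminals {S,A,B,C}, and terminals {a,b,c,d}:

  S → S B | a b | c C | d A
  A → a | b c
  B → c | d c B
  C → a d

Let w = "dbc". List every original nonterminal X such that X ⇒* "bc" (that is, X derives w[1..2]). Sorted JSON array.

CNF form of G:
  S -> S B | T1 C | T2 A | T3 T0
  A -> T0 T1 | a
  B -> T2 X4 | c
  C -> T3 T2
  T0 -> b
  T1 -> c
  T2 -> d
  T3 -> a
  X4 -> T1 B

CYK table (by increasing span) (cells [i..j] with 1 ≤ i ≤ j ≤ 2 only):
  [1..1]={T0}  "b"  orig:{}
  [2..2]={B,T1}  "c"  orig:{B}
  [1..2]={A}  "bc"

Original NTs in T[1,2] deriving "bc": ["A"]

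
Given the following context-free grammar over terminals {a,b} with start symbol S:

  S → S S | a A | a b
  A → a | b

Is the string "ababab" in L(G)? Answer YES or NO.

CNF form of G:
  S -> S S | T0 A | T0 T1
  A -> a | b
  T0 -> a
  T1 -> b

Fill CYK table bottom-up:
  T[0,0] 'a' = {A,T0}  orig:{A}
  T[1,1] 'b' = {A,T1}  orig:{A}
  T[2,2] 'a' = {A,T0}  orig:{A}
  T[3,3] 'b' = {A,T1}  orig:{A}
  T[4,4] 'a' = {A,T0}  orig:{A}
  T[5,5] 'b' = {A,T1}  orig:{A}
  T[0,1] 'ab' = {S}
  T[1,2] 'ba' = ∅
  T[2,3] 'ab' = {S}
  T[3,4] 'ba' = ∅
  T[4,5] 'ab' = {S}
  T[0,2] 'aba' = ∅
  T[1,3] 'bab' = ∅
  T[2,4] 'aba' = ∅
  T[3,5] 'bab' = ∅
  T[0,3] 'abab' = {S}
  T[1,4] 'baba' = ∅
  T[2,5] 'abab' = {S}
  T[0,4] 'ababa' = ∅
  T[1,5] 'babab' = ∅
  T[0,5] 'ababab' = {S}

S ∈ T[0,5] ⇒ YES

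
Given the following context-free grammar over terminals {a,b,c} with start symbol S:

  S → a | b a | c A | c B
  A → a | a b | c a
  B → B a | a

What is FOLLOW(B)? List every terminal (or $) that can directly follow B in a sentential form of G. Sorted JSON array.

Compute FIRST by fixpoint:
pass 1:
  A via A→a: +{a}
  A via A→c a: +{c}
  B via B→a: +{a}
  S via S→a: +{a}
  S via S→b a: +{b}
  S via S→c A: +{c}
  S: {a,b,c}  A: {a,c}  B: {a}
pass 2: (no change)
  S: {a,b,c}  A: {a,c}  B: {a}

Compute FOLLOW by fixpoint:
seed FOLLOW(S) with $
iter 1:
  B→B a: FOLLOW(B) ⊇ FIRST(a) = {a}; new: +{a}
  S→c A: FOLLOW(A) ⊇ FOLLOW(S) ⊇ {$}; new: +{$}
  S→c B: FOLLOW(B) ⊇ FOLLOW(S) ⊇ {$}; new: +{$}
  S: {$}  A: {$}  B: {$,a}
iter 2: (stable)
  S: {$}  A: {$}  B: {$,a}

FOLLOW(B) = ["$", "a"]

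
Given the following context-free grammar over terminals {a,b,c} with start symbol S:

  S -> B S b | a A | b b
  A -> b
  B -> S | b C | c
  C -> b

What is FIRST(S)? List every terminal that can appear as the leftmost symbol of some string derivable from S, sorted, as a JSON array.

FIRST sets, iterate to fixpoint:
round 1:
  A via A→b: +{b}
  B via B→b C: +{b}
  B via B→c: +{c}
  C via C→b: +{b}
  S via S→B S b: +{b,c}
  S via S→a A: +{a}
  S: {a,b,c}  A: {b}  B: {b,c}  C: {b}
round 2:
  B via B→S: +{a}
  S: {a,b,c}  A: {b}  B: {a,b,c}  C: {b}
round 3: done
  S: {a,b,c}  A: {b}  B: {a,b,c}  C: {b}

FIRST(S) = ["a", "b", "c"]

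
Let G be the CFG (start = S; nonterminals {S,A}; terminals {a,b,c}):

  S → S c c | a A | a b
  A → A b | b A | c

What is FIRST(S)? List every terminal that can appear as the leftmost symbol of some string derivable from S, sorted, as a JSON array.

FIRST iteration:
round 1:
  A via A→b A: +{b}
  A via A→c: +{c}
  S via S→a A: +{a}
  FIRST[S]={a}  FIRST[A]={b,c}
round 2: (stable)
  FIRST[S]={a}  FIRST[A]={b,c}

FIRST(S) = ["a"]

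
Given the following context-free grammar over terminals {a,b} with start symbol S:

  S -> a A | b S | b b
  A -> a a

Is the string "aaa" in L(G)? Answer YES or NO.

CNF form of G:
  S -> T0 A | T1 S | T1 T1
  A -> T0 T0
  T0 -> a
  T1 -> b

CYK fill:
  [0..0]={T0}  "a"  orig:{}
  [1..1]={T0}  "a"  orig:{}
  [2..2]={T0}  "a"  orig:{}
  [0..1]={A}  "aa"
  [1..2]={A}  "aa"
  [0..2]={S}  "aaa"

S ∈ T[0,2] ⇒ YES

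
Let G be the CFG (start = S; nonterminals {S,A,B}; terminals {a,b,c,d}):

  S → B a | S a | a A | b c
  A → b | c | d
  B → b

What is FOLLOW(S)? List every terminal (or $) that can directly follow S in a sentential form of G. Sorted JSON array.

FIRST sets, iterate to fixpoint:
pass 1:
  A via A→b: +{b}
  A via A→c: +{c}
  A via A→d: +{d}
  B via B→b: +{b}
  S via S→B a: +{b}
  S via S→a A: +{a}
  S: {a,b}  A: {b,c,d}  B: {b}
pass 2: done
  S: {a,b}  A: {b,c,d}  B: {b}

FOLLOW sets:
FOLLOW(S) := {$}
round 1:
  S→B a: FOLLOW(B) ⊇ FIRST(a) = {a}; new: +{a}
  S→S a: FOLLOW(S) ⊇ FIRST(a) = {a}; new: +{a}
  S→a A: FOLLOW(A) ⊇ FOLLOW(S) ⊇ {$,a}; new: +{$,a}
  FOLLOW[S]={$,a}  FOLLOW[A]={$,a}  FOLLOW[B]={a}
round 2: (stable)
  FOLLOW[S]={$,a}  FOLLOW[A]={$,a}  FOLLOW[B]={a}

FOLLOW(S) = ["$", "a"]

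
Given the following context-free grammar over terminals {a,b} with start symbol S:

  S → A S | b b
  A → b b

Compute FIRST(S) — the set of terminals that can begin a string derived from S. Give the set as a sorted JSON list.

Compute FIRST by fixpoint:
iter 1:
  A via A→b b: +{b}
  S via S→A S: +{b}
  FIRST(S)={b}  FIRST(A)={b}
iter 2: — fixpoint
  FIRST(S)={b}  FIRST(A)={b}

FIRST(S) = ["b"]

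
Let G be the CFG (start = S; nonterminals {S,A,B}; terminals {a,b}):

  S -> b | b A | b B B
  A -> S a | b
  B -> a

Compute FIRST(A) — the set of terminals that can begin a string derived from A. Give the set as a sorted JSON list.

Compute FIRST by fixpoint:
pass 1:
  A via A→b: +{b}
  B via B→a: +{a}
  S via S→b: +{b}
  FIRST[S]={b}  FIRST[A]={b}  FIRST[B]={a}
pass 2: done
  FIRST[S]={b}  FIRST[A]={b}  FIRST[B]={a}

FIRST(A) = ["b"]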